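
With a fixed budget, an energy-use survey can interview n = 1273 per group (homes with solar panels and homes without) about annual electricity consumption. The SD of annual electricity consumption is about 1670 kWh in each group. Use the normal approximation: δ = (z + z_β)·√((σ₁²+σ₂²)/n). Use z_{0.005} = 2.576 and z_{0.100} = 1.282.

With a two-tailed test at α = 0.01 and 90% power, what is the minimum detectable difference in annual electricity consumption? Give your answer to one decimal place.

δ = (z_{α/2} + z_β) · √((σ₁²+σ₂²)/n)
  = (2.576 + 1.282) · √(5577800/1273)
  = 3.858 · √4381.6
  = 3.858 · 66.1938
  = 255.3757

Minimum detectable difference ≈ 255.4 kWh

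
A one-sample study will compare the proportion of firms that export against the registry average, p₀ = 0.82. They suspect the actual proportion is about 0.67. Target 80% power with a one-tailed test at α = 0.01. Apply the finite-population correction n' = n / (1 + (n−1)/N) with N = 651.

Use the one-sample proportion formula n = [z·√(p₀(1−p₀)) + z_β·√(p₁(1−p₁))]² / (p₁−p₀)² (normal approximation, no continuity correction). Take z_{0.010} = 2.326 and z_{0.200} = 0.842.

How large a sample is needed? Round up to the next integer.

n = [z_α·√(p₀q₀) + z_β·√(p₁q₁)]² / (p₁ − p₀)²
  = [2.326·√(0.82·0.18) + 0.842·√(0.67·0.33)]² / (-0.15)²
  = [2.326·0.3842 + 0.842·0.4702]² / 0.0225
  = [1.2895]² / 0.0225
  = 73.91
Finite-population correction (N = 651): 73.91 / (1 + (73.91 − 1)/651) = 66.46.
Round up → n = 67.

n = 67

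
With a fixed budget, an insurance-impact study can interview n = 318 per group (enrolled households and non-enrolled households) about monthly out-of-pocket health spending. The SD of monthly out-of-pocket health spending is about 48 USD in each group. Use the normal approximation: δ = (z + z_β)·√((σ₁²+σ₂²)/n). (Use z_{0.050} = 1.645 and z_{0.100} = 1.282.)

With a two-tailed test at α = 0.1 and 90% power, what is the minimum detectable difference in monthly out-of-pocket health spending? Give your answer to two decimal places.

δ = (z_{α/2} + z_β) · √((σ₁²+σ₂²)/n)
  = (1.645 + 1.282) · √(4608/318)
  = 2.927 · √14.4906
  = 2.927 · 3.8066
  = 11.1421

Minimum detectable difference ≈ 11.14 USD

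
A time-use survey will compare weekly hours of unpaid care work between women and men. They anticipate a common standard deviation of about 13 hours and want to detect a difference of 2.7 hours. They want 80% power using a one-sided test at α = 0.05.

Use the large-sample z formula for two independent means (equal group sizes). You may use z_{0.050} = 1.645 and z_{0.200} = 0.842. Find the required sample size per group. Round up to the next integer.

n = (z_α + z_β)² · (σ₁² + σ₂²) / δ²
  = (1.645 + 0.842)² · (2·13² = 338) / 2.7²
  = 6.1852 · 338 / 7.29
  = 286.77
Round up → n = 287 per group.

n = 287 per group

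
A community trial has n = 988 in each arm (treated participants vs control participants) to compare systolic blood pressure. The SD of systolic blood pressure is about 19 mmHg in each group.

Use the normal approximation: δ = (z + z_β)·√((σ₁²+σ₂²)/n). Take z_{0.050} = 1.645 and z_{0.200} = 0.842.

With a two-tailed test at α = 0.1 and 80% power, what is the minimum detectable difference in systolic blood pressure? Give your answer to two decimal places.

δ = (z_{α/2} + z_β) · √((σ₁²+σ₂²)/n)
  = (1.645 + 0.842) · √(722/988)
  = 2.487 · √0.73077
  = 2.487 · 0.8549
  = 2.1260

Minimum detectable difference ≈ 2.13 mmHg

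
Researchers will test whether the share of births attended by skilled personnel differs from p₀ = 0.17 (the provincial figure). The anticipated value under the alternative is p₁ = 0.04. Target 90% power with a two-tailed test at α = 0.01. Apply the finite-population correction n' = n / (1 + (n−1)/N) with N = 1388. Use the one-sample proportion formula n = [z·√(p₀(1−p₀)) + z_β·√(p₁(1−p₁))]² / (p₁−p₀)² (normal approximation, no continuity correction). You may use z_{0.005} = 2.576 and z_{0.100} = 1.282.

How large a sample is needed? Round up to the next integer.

n = 83

n = [z_{α/2}·√(p₀q₀) + z_β·√(p₁q₁)]² / (p₁ − p₀)²
  = [2.576·√(0.17·0.83) + 1.282·√(0.04·0.96)]² / (-0.13)²
  = [2.576·0.3756 + 1.282·0.1960]² / 0.0169
  = [1.2188]² / 0.0169
  = 87.91
Finite-population correction (N = 1388): 87.91 / (1 + (87.91 − 1)/1388) = 82.73.
Round up → n = 83.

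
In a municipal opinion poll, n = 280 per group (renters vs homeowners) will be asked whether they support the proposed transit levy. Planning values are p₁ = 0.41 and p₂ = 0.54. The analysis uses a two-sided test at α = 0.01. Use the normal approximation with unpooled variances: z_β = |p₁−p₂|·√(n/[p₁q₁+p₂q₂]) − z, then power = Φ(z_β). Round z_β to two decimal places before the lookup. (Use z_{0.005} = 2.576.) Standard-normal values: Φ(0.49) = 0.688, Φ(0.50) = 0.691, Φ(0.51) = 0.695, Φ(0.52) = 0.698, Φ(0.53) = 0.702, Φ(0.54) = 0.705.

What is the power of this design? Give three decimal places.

z_β = |p₁−p₂|·√(n/[p₁q₁+p₂q₂]) − z_{α/2}
    = 0.13 · √(280/0.4903) − 2.576
    = 0.13 · 23.8973 − 2.576
    = 3.1066 − 2.576 = 0.5306 → 0.53
Power = Φ(0.53) = 0.702.

Power ≈ 0.702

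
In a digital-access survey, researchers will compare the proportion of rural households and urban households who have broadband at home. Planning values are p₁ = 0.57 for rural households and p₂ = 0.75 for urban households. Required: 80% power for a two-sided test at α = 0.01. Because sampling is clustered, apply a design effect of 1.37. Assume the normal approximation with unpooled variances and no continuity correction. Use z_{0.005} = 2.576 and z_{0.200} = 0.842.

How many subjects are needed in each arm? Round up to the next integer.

n = 214 per group

n = (z_{α/2} + z_β)² · [p₁(1−p₁) + p₂(1−p₂)] / (p₁ − p₂)²
  = (2.576 + 0.842)² · (0.57·0.43 + 0.75·0.25) / (-0.18)²
  = (3.418)² · (0.2451 + 0.1875) / 0.0324
  = 11.6827 · 0.4326 / 0.0324
  = 155.99
Design effect: 1.37 × 155.99 = 213.70.
Round up → n = 214 per group.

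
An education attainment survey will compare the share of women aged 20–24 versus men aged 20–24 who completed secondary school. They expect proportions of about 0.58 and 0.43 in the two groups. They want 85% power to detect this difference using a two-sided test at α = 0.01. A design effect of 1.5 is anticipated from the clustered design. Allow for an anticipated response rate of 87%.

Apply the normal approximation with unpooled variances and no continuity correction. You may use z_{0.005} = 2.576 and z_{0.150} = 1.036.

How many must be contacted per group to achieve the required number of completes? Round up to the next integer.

n = (z_{α/2} + z_β)² · [p₁(1−p₁) + p₂(1−p₂)] / (p₁ − p₂)²
  = (2.576 + 1.036)² · (0.58·0.42 + 0.43·0.57) / (0.15)²
  = (3.612)² · (0.2436 + 0.2451) / 0.0225
  = 13.0465 · 0.4887 / 0.0225
  = 283.37
Design effect: 1.5 × 283.37 = 425.06.
Adjust for 87% response: 425.06 / 0.87 = 488.57.
Round up → n = 489 per group.

n = 489 per group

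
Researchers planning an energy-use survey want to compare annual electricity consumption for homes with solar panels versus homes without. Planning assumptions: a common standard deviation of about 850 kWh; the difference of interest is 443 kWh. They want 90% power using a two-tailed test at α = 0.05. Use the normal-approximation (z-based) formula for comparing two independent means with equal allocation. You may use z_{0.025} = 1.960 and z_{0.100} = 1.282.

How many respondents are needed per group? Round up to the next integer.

n = 78 per group

n = (z_{α/2} + z_β)² · (σ₁² + σ₂²) / δ²
  = (1.960 + 1.282)² · (2·850² = 1445000) / 443²
  = 10.5106 · 1445000 / 196249
  = 77.39
Round up → n = 78 per group.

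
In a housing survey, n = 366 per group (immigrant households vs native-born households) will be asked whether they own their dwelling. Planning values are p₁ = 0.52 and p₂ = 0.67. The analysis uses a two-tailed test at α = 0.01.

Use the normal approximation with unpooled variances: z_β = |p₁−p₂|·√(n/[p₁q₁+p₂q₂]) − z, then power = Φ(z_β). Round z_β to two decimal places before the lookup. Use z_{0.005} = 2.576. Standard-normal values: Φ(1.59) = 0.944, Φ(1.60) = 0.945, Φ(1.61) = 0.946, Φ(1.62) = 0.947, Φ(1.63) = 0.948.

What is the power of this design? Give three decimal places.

Power ≈ 0.946

z_β = |p₁−p₂|·√(n/[p₁q₁+p₂q₂]) − z_{α/2}
    = 0.15 · √(366/0.4707) − 2.576
    = 0.15 · 27.8849 − 2.576
    = 4.1827 − 2.576 = 1.6067 → 1.61
Power = Φ(1.61) = 0.946.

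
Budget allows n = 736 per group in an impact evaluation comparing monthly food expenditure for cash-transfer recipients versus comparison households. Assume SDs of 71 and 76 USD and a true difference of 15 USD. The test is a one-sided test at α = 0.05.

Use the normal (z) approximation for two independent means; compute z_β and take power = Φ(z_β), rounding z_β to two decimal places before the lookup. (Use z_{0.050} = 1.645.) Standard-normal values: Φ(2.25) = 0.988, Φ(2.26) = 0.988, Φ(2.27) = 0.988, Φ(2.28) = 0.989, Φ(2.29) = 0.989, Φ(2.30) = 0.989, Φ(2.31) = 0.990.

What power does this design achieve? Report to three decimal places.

Power ≈ 0.988

z_β = δ·√(n/(σ₁²+σ₂²)) − z_α
    = 15 · √(736/10817) − 1.645
    = 15 · 0.26085 − 1.645
    = 3.9127 − 1.645 = 2.2677 → 2.27
Power = Φ(2.27) = 0.988.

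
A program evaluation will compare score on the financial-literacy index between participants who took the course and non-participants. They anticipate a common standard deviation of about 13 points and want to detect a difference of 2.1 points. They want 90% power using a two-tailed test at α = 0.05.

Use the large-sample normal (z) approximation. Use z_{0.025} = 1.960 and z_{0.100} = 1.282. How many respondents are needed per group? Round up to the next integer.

n = (z_{α/2} + z_β)² · (σ₁² + σ₂²) / δ²
  = (1.960 + 1.282)² · (2·13² = 338) / 2.1²
  = 10.5106 · 338 / 4.41
  = 805.57
Round up → n = 806 per group.

n = 806 per group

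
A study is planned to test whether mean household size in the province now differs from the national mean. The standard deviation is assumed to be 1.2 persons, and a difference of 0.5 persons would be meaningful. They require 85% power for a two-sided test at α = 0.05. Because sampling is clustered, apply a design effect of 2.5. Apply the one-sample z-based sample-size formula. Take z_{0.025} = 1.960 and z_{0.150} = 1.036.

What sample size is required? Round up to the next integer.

n = (z_{α/2} + z_β)² · σ² / δ²
  = (1.960 + 1.036)² · 1.2² / 0.5²
  = 8.9760 · 1.44 / 0.25
  = 51.70
Design effect: 2.5 × 51.70 = 129.25.
Round up → n = 130.

n = 130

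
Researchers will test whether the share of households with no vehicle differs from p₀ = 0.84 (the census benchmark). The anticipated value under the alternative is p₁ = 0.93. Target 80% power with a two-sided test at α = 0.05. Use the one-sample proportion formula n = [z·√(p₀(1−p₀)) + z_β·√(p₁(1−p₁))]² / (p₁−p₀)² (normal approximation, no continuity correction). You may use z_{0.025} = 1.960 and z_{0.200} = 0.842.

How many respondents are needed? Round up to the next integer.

n = 108

n = [z_{α/2}·√(p₀q₀) + z_β·√(p₁q₁)]² / (p₁ − p₀)²
  = [1.960·√(0.84·0.16) + 0.842·√(0.93·0.07)]² / (0.09)²
  = [1.960·0.3666 + 0.842·0.2551]² / 0.0081
  = [0.9334]² / 0.0081
  = 107.56
Round up → n = 108.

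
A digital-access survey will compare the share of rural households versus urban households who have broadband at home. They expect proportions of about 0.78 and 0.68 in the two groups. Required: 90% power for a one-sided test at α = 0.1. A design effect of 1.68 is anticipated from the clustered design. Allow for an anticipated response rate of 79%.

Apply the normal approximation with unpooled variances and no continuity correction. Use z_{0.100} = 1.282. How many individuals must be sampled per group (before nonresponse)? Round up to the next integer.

n = 545 per group

n = (z_α + z_β)² · [p₁(1−p₁) + p₂(1−p₂)] / (p₁ − p₂)²
  = (1.282 + 1.282)² · (0.78·0.22 + 0.68·0.32) / (0.10)²
  = (2.564)² · (0.1716 + 0.2176) / 0.0100
  = 6.5741 · 0.3892 / 0.0100
  = 255.86
Design effect: 1.68 × 255.86 = 429.85.
Adjust for 79% response: 429.85 / 0.79 = 544.12.
Round up → n = 545 per group.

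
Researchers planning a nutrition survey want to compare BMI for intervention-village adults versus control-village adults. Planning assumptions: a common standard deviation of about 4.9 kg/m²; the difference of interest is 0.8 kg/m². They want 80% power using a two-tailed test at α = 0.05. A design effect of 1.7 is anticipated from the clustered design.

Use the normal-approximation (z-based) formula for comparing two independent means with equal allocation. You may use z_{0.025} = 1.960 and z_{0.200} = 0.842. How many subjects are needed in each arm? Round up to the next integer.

n = 1002 per group

n = (z_{α/2} + z_β)² · (σ₁² + σ₂²) / δ²
  = (1.960 + 0.842)² · (2·4.9² = 48.02) / 0.8²
  = 7.8512 · 48.02 / 0.64
  = 589.09
Design effect: 1.7 × 589.09 = 1001.45.
Round up → n = 1002 per group.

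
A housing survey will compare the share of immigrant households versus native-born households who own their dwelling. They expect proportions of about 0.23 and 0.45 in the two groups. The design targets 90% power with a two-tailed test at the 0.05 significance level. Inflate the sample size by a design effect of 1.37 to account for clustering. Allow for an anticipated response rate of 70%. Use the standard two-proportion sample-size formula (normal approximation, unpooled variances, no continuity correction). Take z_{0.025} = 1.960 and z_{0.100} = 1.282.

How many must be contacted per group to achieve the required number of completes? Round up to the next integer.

n = (z_{α/2} + z_β)² · [p₁(1−p₁) + p₂(1−p₂)] / (p₁ − p₂)²
  = (1.960 + 1.282)² · (0.23·0.77 + 0.45·0.55) / (-0.22)²
  = (3.242)² · (0.1771 + 0.2475) / 0.0484
  = 10.5106 · 0.4246 / 0.0484
  = 92.21
Design effect: 1.37 × 92.21 = 126.32.
Adjust for 70% response: 126.32 / 0.70 = 180.46.
Round up → n = 181 per group.

n = 181 per group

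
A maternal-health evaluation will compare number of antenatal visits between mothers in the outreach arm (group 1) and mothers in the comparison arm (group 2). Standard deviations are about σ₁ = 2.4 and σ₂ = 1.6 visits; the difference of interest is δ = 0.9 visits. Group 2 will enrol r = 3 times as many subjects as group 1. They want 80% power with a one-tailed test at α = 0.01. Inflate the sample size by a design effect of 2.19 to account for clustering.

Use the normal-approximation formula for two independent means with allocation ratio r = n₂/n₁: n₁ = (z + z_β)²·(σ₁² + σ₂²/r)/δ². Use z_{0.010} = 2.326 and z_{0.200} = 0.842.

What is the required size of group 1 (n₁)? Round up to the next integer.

n₁ = 180

n₁ = (z_α + z_β)² · (σ₁² + σ₂²/r) / δ²
   = (2.326 + 0.842)² · (2.4² + 1.6²/3) / 0.9²
   = 10.0362 · (5.76 + 0.85333) / 0.81
   = 10.0362 · 6.6133 / 0.81
   = 81.94
Design effect: 2.19 × 81.94 = 179.45.
Round up → n₁ = 180; n₂ = r·n₁ = 3 × 180 = 540.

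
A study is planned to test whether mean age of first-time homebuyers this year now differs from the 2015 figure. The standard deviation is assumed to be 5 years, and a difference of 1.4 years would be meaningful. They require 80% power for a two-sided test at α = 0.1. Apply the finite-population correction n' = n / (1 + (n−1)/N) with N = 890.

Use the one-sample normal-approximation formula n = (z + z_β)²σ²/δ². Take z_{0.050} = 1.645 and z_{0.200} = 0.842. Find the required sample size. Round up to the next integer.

n = 73

n = (z_{α/2} + z_β)² · σ² / δ²
  = (1.645 + 0.842)² · 5² / 1.4²
  = 6.1852 · 25 / 1.96
  = 78.89
Finite-population correction (N = 890): 78.89 / (1 + (78.89 − 1)/890) = 72.54.
Round up → n = 73.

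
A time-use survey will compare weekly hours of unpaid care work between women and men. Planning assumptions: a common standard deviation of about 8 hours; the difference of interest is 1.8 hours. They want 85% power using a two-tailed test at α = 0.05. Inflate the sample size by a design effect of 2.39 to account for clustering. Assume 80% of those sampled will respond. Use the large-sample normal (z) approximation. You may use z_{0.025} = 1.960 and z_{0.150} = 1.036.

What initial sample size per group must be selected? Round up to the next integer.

n = 1060 per group

n = (z_{α/2} + z_β)² · (σ₁² + σ₂²) / δ²
  = (1.960 + 1.036)² · (2·8² = 128) / 1.8²
  = 8.9760 · 128 / 3.24
  = 354.61
Design effect: 2.39 × 354.61 = 847.51.
Adjust for 80% response: 847.51 / 0.80 = 1059.39.
Round up → n = 1060 per group.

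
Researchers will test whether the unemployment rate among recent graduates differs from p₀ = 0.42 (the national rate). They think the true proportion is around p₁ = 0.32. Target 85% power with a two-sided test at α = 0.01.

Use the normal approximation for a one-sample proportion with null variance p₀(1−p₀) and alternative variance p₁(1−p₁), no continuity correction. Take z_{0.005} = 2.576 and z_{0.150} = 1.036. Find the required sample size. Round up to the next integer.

n = [z_{α/2}·√(p₀q₀) + z_β·√(p₁q₁)]² / (p₁ − p₀)²
  = [2.576·√(0.42·0.58) + 1.036·√(0.32·0.68)]² / (-0.10)²
  = [2.576·0.4936 + 1.036·0.4665]² / 0.0100
  = [1.7547]² / 0.0100
  = 307.89
Round up → n = 308.

n = 308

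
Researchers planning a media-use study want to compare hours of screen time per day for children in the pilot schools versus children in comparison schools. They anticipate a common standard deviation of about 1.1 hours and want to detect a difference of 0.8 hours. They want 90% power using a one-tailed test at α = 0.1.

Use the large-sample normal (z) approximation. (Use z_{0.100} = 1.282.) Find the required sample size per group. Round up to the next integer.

n = (z_α + z_β)² · (σ₁² + σ₂²) / δ²
  = (1.282 + 1.282)² · (2·1.1² = 2.42) / 0.8²
  = 6.5741 · 2.42 / 0.64
  = 24.86
Round up → n = 25 per group.

n = 25 per group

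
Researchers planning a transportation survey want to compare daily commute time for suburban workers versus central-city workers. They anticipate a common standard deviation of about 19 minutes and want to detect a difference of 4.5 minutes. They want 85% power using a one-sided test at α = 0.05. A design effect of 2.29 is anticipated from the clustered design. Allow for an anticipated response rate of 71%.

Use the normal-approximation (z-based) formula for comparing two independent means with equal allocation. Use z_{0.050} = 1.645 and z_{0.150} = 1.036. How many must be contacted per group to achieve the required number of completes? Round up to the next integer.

n = 827 per group

n = (z_α + z_β)² · (σ₁² + σ₂²) / δ²
  = (1.645 + 1.036)² · (2·19² = 722) / 4.5²
  = 7.1878 · 722 / 20.25
  = 256.27
Design effect: 2.29 × 256.27 = 586.87.
Adjust for 71% response: 586.87 / 0.71 = 826.58.
Round up → n = 827 per group.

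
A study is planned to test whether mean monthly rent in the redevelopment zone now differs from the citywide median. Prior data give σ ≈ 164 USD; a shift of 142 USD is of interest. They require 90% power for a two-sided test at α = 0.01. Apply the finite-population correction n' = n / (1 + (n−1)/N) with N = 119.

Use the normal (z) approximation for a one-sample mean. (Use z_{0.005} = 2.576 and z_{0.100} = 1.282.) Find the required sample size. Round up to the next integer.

n = 18

n = (z_{α/2} + z_β)² · σ² / δ²
  = (2.576 + 1.282)² · 164² / 142²
  = 14.8842 · 26896 / 20164
  = 19.85
Finite-population correction (N = 119): 19.85 / (1 + (19.85 − 1)/119) = 17.14.
Round up → n = 18.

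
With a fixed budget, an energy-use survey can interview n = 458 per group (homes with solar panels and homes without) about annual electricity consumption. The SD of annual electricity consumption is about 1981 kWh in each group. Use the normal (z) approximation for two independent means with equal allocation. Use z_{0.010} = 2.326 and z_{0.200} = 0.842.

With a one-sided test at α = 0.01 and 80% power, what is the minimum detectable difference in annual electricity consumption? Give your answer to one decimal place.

Minimum detectable difference ≈ 414.7 kWh

δ = (z_α + z_β) · √((σ₁²+σ₂²)/n)
  = (2.326 + 0.842) · √(7848722/458)
  = 3.168 · √17136.9
  = 3.168 · 130.9082
  = 414.7171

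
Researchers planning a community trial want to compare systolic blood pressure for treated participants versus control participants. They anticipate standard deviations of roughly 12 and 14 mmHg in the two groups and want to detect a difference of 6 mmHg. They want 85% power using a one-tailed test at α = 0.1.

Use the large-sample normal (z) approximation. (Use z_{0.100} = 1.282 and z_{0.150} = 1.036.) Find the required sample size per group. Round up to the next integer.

n = (z_α + z_β)² · (σ₁² + σ₂²) / δ²
  = (1.282 + 1.036)² · (12² + 14² = 340) / 6²
  = 5.3731 · 340 / 36
  = 50.75
Round up → n = 51 per group.

n = 51 per group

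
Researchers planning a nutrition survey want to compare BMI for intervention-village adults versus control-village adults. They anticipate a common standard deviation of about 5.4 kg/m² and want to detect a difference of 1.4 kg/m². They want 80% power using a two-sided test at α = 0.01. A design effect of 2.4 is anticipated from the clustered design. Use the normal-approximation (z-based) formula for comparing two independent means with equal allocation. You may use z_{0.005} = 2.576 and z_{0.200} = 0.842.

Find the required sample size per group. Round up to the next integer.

n = 835 per group

n = (z_{α/2} + z_β)² · (σ₁² + σ₂²) / δ²
  = (2.576 + 0.842)² · (2·5.4² = 58.32) / 1.4²
  = 11.6827 · 58.32 / 1.96
  = 347.62
Design effect: 2.4 × 347.62 = 834.29.
Round up → n = 835 per group.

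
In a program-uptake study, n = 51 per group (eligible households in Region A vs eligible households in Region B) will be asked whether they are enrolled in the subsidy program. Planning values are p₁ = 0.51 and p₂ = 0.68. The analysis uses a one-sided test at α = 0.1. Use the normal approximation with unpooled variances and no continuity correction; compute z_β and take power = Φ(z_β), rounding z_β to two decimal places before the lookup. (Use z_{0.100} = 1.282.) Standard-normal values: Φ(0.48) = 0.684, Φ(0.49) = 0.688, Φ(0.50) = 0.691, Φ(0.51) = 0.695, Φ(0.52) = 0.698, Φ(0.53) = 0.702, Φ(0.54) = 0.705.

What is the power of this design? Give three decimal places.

Power ≈ 0.688

z_β = |p₁−p₂|·√(n/[p₁q₁+p₂q₂]) − z_α
    = 0.17 · √(51/0.4675) − 1.282
    = 0.17 · 10.4447 − 1.282
    = 1.7756 − 1.282 = 0.4936 → 0.49
Power = Φ(0.49) = 0.688.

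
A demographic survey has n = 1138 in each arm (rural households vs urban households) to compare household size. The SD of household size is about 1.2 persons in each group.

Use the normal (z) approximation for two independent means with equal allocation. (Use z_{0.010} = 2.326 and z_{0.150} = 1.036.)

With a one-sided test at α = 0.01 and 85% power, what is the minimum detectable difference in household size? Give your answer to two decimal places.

Minimum detectable difference ≈ 0.17 persons

δ = (z_α + z_β) · √((σ₁²+σ₂²)/n)
  = (2.326 + 1.036) · √(2.88/1138)
  = 3.362 · √0.00253
  = 3.362 · 0.0503
  = 0.1691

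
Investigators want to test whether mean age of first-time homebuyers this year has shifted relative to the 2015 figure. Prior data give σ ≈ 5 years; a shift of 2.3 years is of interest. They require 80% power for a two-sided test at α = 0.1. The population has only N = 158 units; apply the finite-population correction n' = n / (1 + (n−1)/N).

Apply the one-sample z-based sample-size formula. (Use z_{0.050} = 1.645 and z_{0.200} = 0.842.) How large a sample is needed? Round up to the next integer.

n = 25

n = (z_{α/2} + z_β)² · σ² / δ²
  = (1.645 + 0.842)² · 5² / 2.3²
  = 6.1852 · 25 / 5.29
  = 29.23
Finite-population correction (N = 158): 29.23 / (1 + (29.23 − 1)/158) = 24.80.
Round up → n = 25.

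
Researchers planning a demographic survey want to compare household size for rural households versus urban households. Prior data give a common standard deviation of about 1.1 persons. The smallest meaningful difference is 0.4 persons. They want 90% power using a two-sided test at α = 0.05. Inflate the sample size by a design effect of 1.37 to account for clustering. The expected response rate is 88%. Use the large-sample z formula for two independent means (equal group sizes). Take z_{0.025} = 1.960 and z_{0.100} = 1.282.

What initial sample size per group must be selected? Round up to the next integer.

n = (z_{α/2} + z_β)² · (σ₁² + σ₂²) / δ²
  = (1.960 + 1.282)² · (2·1.1² = 2.42) / 0.4²
  = 10.5106 · 2.42 / 0.16
  = 158.97
Design effect: 1.37 × 158.97 = 217.79.
Adjust for 88% response: 217.79 / 0.88 = 247.49.
Round up → n = 248 per group.

n = 248 per group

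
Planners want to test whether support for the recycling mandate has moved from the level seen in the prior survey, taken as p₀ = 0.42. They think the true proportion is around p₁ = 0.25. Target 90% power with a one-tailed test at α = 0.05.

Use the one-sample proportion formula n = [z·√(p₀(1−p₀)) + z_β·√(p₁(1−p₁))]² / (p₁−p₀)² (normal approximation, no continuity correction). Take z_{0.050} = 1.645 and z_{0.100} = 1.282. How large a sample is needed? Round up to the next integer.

n = 65

n = [z_α·√(p₀q₀) + z_β·√(p₁q₁)]² / (p₁ − p₀)²
  = [1.645·√(0.42·0.58) + 1.282·√(0.25·0.75)]² / (-0.17)²
  = [1.645·0.4936 + 1.282·0.4330]² / 0.0289
  = [1.3670]² / 0.0289
  = 64.66
Round up → n = 65.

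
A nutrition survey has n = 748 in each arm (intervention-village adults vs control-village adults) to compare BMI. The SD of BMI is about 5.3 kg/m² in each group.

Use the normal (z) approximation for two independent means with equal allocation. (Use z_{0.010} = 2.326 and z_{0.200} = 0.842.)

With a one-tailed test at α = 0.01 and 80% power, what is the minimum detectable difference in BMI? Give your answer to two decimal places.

Minimum detectable difference ≈ 0.87 kg/m²

δ = (z_α + z_β) · √((σ₁²+σ₂²)/n)
  = (2.326 + 0.842) · √(56.18/748)
  = 3.168 · √0.07511
  = 3.168 · 0.2741
  = 0.8682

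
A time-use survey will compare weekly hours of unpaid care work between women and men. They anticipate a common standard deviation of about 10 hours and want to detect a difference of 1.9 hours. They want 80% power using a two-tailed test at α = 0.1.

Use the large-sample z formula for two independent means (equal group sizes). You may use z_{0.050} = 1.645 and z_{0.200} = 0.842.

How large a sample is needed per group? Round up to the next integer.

n = 343 per group

n = (z_{α/2} + z_β)² · (σ₁² + σ₂²) / δ²
  = (1.645 + 0.842)² · (2·10² = 200) / 1.9²
  = 6.1852 · 200 / 3.61
  = 342.67
Round up → n = 343 per group.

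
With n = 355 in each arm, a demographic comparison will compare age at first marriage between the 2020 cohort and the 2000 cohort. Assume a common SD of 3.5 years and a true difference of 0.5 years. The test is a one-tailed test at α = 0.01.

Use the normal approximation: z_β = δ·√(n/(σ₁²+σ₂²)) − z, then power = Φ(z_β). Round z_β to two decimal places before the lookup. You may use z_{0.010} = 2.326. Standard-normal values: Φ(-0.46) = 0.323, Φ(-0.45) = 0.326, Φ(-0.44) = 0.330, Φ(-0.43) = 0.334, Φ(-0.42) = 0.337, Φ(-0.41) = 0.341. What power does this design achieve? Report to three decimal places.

Power ≈ 0.337

z_β = δ·√(n/(σ₁²+σ₂²)) − z_α
    = 0.5 · √(355/24.5) − 2.326
    = 0.5 · 3.80655 − 2.326
    = 1.9033 − 2.326 = -0.4227 → -0.42
Power = Φ(-0.42) = 0.337.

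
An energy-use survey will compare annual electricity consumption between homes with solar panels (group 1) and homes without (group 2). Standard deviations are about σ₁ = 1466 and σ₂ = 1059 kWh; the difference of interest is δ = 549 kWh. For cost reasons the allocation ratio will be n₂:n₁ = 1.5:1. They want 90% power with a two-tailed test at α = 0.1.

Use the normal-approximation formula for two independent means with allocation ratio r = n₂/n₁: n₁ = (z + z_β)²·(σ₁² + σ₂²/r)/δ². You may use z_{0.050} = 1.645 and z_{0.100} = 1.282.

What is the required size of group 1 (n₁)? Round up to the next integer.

n₁ = (z_{α/2} + z_β)² · (σ₁² + σ₂²/r) / δ²
   = (1.645 + 1.282)² · (1466² + 1059²/1.5) / 549²
   = 8.5673 · (2149156 + 747654) / 301401
   = 8.5673 · 2896810 / 301401
   = 82.34
Round up → n₁ = 83; n₂ = r·n₁ = 1.5 × 83 = 125.

n₁ = 83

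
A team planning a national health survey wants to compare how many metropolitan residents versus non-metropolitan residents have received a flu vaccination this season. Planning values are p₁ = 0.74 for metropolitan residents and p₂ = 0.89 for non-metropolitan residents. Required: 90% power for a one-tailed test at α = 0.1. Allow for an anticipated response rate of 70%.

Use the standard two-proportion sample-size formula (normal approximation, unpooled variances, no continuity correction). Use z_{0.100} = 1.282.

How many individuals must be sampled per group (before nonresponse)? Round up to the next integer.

n = 122 per group

n = (z_α + z_β)² · [p₁(1−p₁) + p₂(1−p₂)] / (p₁ − p₂)²
  = (1.282 + 1.282)² · (0.74·0.26 + 0.89·0.11) / (-0.15)²
  = (2.564)² · (0.1924 + 0.0979) / 0.0225
  = 6.5741 · 0.2903 / 0.0225
  = 84.82
Adjust for 70% response: 84.82 / 0.70 = 121.17.
Round up → n = 122 per group.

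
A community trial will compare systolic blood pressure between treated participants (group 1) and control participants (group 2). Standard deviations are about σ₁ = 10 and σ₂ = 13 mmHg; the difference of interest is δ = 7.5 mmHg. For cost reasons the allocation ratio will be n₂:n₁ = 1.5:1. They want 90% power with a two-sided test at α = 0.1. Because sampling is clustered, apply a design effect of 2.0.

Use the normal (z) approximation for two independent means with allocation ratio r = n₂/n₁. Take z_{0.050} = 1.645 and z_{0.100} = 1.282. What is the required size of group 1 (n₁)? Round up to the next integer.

n₁ = (z_{α/2} + z_β)² · (σ₁² + σ₂²/r) / δ²
   = (1.645 + 1.282)² · (10² + 13²/1.5) / 7.5²
   = 8.5673 · (100 + 112.6667) / 56.25
   = 8.5673 · 212.6667 / 56.25
   = 32.39
Design effect: 2.0 × 32.39 = 64.78.
Round up → n₁ = 65; n₂ = r·n₁ = 1.5 × 65 = 98.

n₁ = 65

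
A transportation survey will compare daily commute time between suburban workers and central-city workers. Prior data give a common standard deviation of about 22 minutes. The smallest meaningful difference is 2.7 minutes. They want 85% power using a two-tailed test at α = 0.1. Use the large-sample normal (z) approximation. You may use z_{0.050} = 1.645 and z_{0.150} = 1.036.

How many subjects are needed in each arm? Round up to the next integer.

n = (z_{α/2} + z_β)² · (σ₁² + σ₂²) / δ²
  = (1.645 + 1.036)² · (2·22² = 968) / 2.7²
  = 7.1878 · 968 / 7.29
  = 954.42
Round up → n = 955 per group.

n = 955 per group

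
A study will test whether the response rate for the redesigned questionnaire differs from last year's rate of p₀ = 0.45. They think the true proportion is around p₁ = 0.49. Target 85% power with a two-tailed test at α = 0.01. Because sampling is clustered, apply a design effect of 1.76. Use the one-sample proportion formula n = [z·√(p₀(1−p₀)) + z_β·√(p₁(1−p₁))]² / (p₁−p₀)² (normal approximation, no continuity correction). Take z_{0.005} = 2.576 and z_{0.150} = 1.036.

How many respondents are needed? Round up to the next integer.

n = 3562

n = [z_{α/2}·√(p₀q₀) + z_β·√(p₁q₁)]² / (p₁ − p₀)²
  = [2.576·√(0.45·0.55) + 1.036·√(0.49·0.51)]² / (0.04)²
  = [2.576·0.4975 + 1.036·0.4999]² / 0.0016
  = [1.7994]² / 0.0016
  = 2023.74
Design effect: 1.76 × 2023.74 = 3561.78.
Round up → n = 3562.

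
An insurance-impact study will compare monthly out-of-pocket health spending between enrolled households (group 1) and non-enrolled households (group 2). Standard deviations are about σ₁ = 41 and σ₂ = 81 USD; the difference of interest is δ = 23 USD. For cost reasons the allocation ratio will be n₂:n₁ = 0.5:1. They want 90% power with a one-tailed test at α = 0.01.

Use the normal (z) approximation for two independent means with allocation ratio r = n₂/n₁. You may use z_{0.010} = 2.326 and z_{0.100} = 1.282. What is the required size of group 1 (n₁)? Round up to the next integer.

n₁ = (z_α + z_β)² · (σ₁² + σ₂²/r) / δ²
   = (2.326 + 1.282)² · (41² + 81²/0.5) / 23²
   = 13.0177 · (1681 + 13122) / 529
   = 13.0177 · 14803 / 529
   = 364.27
Round up → n₁ = 365; n₂ = r·n₁ = 0.5 × 365 = 183.

n₁ = 365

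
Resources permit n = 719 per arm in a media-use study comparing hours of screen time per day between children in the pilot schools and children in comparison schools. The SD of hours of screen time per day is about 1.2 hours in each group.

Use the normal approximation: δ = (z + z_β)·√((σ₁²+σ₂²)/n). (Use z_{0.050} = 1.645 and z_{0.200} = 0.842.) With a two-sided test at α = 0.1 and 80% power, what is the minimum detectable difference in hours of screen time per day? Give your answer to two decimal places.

Minimum detectable difference ≈ 0.16 hours

δ = (z_{α/2} + z_β) · √((σ₁²+σ₂²)/n)
  = (1.645 + 0.842) · √(2.88/719)
  = 2.487 · √0.00401
  = 2.487 · 0.0633
  = 0.1574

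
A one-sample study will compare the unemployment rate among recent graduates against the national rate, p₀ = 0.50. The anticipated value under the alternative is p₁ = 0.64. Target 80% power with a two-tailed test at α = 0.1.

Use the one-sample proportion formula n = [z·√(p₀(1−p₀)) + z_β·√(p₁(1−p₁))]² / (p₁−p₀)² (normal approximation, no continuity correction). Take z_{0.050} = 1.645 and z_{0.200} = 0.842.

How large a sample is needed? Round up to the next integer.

n = 77

n = [z_{α/2}·√(p₀q₀) + z_β·√(p₁q₁)]² / (p₁ − p₀)²
  = [1.645·√(0.50·0.50) + 0.842·√(0.64·0.36)]² / (0.14)²
  = [1.645·0.5000 + 0.842·0.4800]² / 0.0196
  = [1.2267]² / 0.0196
  = 76.77
Round up → n = 77.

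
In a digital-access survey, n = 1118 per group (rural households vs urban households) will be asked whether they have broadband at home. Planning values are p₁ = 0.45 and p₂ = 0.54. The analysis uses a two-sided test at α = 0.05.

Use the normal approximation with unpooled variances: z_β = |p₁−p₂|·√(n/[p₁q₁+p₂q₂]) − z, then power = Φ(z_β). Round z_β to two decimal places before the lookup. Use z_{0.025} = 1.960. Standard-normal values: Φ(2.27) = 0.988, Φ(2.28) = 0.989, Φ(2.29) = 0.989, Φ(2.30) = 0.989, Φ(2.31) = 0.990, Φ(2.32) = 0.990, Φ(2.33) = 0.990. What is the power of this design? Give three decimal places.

Power ≈ 0.990

z_β = |p₁−p₂|·√(n/[p₁q₁+p₂q₂]) − z_{α/2}
    = 0.09 · √(1118/0.4959) − 1.960
    = 0.09 · 47.4814 − 1.960
    = 4.2733 − 1.960 = 2.3133 → 2.31
Power = Φ(2.31) = 0.990.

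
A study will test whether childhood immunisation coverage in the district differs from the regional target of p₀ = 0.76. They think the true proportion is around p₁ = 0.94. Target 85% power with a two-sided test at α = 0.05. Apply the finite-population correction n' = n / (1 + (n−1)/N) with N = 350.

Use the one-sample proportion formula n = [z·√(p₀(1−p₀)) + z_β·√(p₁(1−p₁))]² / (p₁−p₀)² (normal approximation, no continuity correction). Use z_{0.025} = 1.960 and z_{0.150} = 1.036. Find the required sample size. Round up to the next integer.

n = 33

n = [z_{α/2}·√(p₀q₀) + z_β·√(p₁q₁)]² / (p₁ − p₀)²
  = [1.960·√(0.76·0.24) + 1.036·√(0.94·0.06)]² / (0.18)²
  = [1.960·0.4271 + 1.036·0.2375]² / 0.0324
  = [1.0831]² / 0.0324
  = 36.21
Finite-population correction (N = 350): 36.21 / (1 + (36.21 − 1)/350) = 32.90.
Round up → n = 33.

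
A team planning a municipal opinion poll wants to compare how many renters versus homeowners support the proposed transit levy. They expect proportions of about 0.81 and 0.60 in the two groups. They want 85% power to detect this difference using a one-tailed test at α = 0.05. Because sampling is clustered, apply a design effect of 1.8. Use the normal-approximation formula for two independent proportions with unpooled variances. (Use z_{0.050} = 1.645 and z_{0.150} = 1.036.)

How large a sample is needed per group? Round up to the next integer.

n = 116 per group

n = (z_α + z_β)² · [p₁(1−p₁) + p₂(1−p₂)] / (p₁ − p₂)²
  = (1.645 + 1.036)² · (0.81·0.19 + 0.60·0.40) / (0.21)²
  = (2.681)² · (0.1539 + 0.2400) / 0.0441
  = 7.1878 · 0.3939 / 0.0441
  = 64.20
Design effect: 1.8 × 64.20 = 115.56.
Round up → n = 116 per group.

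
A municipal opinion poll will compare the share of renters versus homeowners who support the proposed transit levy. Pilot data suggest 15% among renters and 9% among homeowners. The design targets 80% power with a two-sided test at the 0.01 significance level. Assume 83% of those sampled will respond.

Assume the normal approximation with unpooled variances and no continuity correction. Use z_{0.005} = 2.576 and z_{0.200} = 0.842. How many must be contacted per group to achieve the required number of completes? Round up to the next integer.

n = 819 per group

n = (z_{α/2} + z_β)² · [p₁(1−p₁) + p₂(1−p₂)] / (p₁ − p₂)²
  = (2.576 + 0.842)² · (0.15·0.85 + 0.09·0.91) / (0.06)²
  = (3.418)² · (0.1275 + 0.0819) / 0.0036
  = 11.6827 · 0.2094 / 0.0036
  = 679.55
Adjust for 83% response: 679.55 / 0.83 = 818.73.
Round up → n = 819 per group.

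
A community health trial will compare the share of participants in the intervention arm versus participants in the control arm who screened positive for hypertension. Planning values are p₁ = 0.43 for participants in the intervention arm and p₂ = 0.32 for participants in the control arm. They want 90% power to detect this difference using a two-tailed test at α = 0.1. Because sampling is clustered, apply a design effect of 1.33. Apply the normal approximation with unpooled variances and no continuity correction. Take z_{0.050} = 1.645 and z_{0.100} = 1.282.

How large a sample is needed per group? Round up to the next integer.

n = 436 per group

n = (z_{α/2} + z_β)² · [p₁(1−p₁) + p₂(1−p₂)] / (p₁ − p₂)²
  = (1.645 + 1.282)² · (0.43·0.57 + 0.32·0.68) / (0.11)²
  = (2.927)² · (0.2451 + 0.2176) / 0.0121
  = 8.5673 · 0.4627 / 0.0121
  = 327.61
Design effect: 1.33 × 327.61 = 435.72.
Round up → n = 436 per group.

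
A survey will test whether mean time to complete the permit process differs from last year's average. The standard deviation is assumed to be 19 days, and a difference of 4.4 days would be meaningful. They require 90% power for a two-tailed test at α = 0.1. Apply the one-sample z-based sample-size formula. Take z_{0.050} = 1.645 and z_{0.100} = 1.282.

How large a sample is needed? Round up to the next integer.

n = (z_{α/2} + z_β)² · σ² / δ²
  = (1.645 + 1.282)² · 19² / 4.4²
  = 8.5673 · 361 / 19.36
  = 159.75
Round up → n = 160.

n = 160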